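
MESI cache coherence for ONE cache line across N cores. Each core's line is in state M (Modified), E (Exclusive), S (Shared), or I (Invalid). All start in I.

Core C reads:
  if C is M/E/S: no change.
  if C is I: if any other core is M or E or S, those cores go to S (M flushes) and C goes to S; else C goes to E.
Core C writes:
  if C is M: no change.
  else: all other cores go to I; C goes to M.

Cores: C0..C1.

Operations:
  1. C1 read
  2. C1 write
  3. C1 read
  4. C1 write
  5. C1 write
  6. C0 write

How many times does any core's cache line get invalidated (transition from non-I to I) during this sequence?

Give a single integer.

Op 1: C1 read [C1 read from I: no other sharers -> C1=E (exclusive)] -> [I,E] (invalidations this op: 0; running total: 0)
Op 2: C1 write [C1 write: invalidate none -> C1=M] -> [I,M] (invalidations this op: 0; running total: 0)
Op 3: C1 read [C1 read: already in M, no change] -> [I,M] (invalidations this op: 0; running total: 0)
Op 4: C1 write [C1 write: already M (modified), no change] -> [I,M] (invalidations this op: 0; running total: 0)
Op 5: C1 write [C1 write: already M (modified), no change] -> [I,M] (invalidations this op: 0; running total: 0)
Op 6: C0 write [C0 write: invalidate ['C1=M'] -> C0=M] -> [M,I] (invalidations this op: 1; running total: 1)

Answer: 1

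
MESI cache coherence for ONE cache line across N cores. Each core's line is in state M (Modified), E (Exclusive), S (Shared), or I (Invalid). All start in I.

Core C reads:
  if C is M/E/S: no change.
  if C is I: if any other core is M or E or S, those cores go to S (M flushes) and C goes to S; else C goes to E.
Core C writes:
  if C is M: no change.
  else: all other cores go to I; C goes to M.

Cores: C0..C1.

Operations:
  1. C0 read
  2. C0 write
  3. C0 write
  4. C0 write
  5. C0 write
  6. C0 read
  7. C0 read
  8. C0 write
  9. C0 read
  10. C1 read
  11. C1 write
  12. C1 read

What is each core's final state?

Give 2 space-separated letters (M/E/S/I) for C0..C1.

Op 1: C0 read [C0 read from I: no other sharers -> C0=E (exclusive)] -> [E,I]
Op 2: C0 write [C0 write: invalidate none -> C0=M] -> [M,I]
Op 3: C0 write [C0 write: already M (modified), no change] -> [M,I]
Op 4: C0 write [C0 write: already M (modified), no change] -> [M,I]
Op 5: C0 write [C0 write: already M (modified), no change] -> [M,I]
Op 6: C0 read [C0 read: already in M, no change] -> [M,I]
Op 7: C0 read [C0 read: already in M, no change] -> [M,I]
Op 8: C0 write [C0 write: already M (modified), no change] -> [M,I]
Op 9: C0 read [C0 read: already in M, no change] -> [M,I]
Op 10: C1 read [C1 read from I: others=['C0=M'] -> C1=S, others downsized to S] -> [S,S]
Op 11: C1 write [C1 write: invalidate ['C0=S'] -> C1=M] -> [I,M]
Op 12: C1 read [C1 read: already in M, no change] -> [I,M]

Answer: I M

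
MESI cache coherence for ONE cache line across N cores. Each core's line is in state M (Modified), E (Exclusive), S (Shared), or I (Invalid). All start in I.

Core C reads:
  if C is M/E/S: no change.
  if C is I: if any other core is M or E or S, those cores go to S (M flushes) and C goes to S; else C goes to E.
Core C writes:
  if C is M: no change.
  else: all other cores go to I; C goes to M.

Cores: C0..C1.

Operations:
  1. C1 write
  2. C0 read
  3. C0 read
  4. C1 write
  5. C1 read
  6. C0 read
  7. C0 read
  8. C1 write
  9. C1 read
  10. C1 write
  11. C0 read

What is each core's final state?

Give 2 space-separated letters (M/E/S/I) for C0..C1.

Answer: S S

Derivation:
Op 1: C1 write [C1 write: invalidate none -> C1=M] -> [I,M]
Op 2: C0 read [C0 read from I: others=['C1=M'] -> C0=S, others downsized to S] -> [S,S]
Op 3: C0 read [C0 read: already in S, no change] -> [S,S]
Op 4: C1 write [C1 write: invalidate ['C0=S'] -> C1=M] -> [I,M]
Op 5: C1 read [C1 read: already in M, no change] -> [I,M]
Op 6: C0 read [C0 read from I: others=['C1=M'] -> C0=S, others downsized to S] -> [S,S]
Op 7: C0 read [C0 read: already in S, no change] -> [S,S]
Op 8: C1 write [C1 write: invalidate ['C0=S'] -> C1=M] -> [I,M]
Op 9: C1 read [C1 read: already in M, no change] -> [I,M]
Op 10: C1 write [C1 write: already M (modified), no change] -> [I,M]
Op 11: C0 read [C0 read from I: others=['C1=M'] -> C0=S, others downsized to S] -> [S,S]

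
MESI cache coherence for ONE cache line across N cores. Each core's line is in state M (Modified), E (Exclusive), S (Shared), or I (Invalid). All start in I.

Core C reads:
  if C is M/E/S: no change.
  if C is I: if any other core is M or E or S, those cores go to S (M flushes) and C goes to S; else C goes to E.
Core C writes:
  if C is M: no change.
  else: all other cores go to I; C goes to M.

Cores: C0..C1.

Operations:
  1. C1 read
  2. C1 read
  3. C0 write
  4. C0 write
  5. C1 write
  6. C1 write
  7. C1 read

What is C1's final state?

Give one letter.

Op 1: C1 read [C1 read from I: no other sharers -> C1=E (exclusive)] -> [I,E]
Op 2: C1 read [C1 read: already in E, no change] -> [I,E]
Op 3: C0 write [C0 write: invalidate ['C1=E'] -> C0=M] -> [M,I]
Op 4: C0 write [C0 write: already M (modified), no change] -> [M,I]
Op 5: C1 write [C1 write: invalidate ['C0=M'] -> C1=M] -> [I,M]
Op 6: C1 write [C1 write: already M (modified), no change] -> [I,M]
Op 7: C1 read [C1 read: already in M, no change] -> [I,M]

Answer: M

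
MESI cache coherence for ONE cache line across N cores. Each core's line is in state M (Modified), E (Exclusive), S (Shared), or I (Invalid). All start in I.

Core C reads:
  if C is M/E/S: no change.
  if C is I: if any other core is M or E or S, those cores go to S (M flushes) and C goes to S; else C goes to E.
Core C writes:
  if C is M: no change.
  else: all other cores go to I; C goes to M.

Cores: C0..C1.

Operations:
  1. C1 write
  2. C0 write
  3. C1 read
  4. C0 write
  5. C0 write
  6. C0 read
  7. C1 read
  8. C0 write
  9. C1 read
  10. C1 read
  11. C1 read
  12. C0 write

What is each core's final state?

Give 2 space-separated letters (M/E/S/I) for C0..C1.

Answer: M I

Derivation:
Op 1: C1 write [C1 write: invalidate none -> C1=M] -> [I,M]
Op 2: C0 write [C0 write: invalidate ['C1=M'] -> C0=M] -> [M,I]
Op 3: C1 read [C1 read from I: others=['C0=M'] -> C1=S, others downsized to S] -> [S,S]
Op 4: C0 write [C0 write: invalidate ['C1=S'] -> C0=M] -> [M,I]
Op 5: C0 write [C0 write: already M (modified), no change] -> [M,I]
Op 6: C0 read [C0 read: already in M, no change] -> [M,I]
Op 7: C1 read [C1 read from I: others=['C0=M'] -> C1=S, others downsized to S] -> [S,S]
Op 8: C0 write [C0 write: invalidate ['C1=S'] -> C0=M] -> [M,I]
Op 9: C1 read [C1 read from I: others=['C0=M'] -> C1=S, others downsized to S] -> [S,S]
Op 10: C1 read [C1 read: already in S, no change] -> [S,S]
Op 11: C1 read [C1 read: already in S, no change] -> [S,S]
Op 12: C0 write [C0 write: invalidate ['C1=S'] -> C0=M] -> [M,I]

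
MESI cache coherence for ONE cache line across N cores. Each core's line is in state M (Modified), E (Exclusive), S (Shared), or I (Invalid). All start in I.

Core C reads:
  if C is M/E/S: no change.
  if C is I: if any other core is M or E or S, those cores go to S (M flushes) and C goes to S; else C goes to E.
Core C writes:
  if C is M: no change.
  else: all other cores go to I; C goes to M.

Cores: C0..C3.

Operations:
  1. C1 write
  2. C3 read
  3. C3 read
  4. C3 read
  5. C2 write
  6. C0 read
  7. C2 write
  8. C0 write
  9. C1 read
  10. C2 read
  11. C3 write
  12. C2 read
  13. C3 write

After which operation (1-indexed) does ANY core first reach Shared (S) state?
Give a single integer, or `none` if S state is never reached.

Op 1: C1 write [C1 write: invalidate none -> C1=M] -> [I,M,I,I]
Op 2: C3 read [C3 read from I: others=['C1=M'] -> C3=S, others downsized to S] -> [I,S,I,S]
  -> First S state at op 2; remaining ops need not be traced.

Answer: 2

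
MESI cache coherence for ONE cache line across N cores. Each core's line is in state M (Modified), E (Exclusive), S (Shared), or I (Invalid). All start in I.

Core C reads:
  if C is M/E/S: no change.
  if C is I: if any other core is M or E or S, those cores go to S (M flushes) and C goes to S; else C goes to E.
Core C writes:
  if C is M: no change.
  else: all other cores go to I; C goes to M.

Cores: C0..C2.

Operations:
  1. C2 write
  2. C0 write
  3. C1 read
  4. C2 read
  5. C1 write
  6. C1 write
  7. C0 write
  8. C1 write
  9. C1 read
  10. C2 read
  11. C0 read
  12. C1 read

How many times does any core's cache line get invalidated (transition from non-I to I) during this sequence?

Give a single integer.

Answer: 5

Derivation:
Op 1: C2 write [C2 write: invalidate none -> C2=M] -> [I,I,M] (invalidations this op: 0; running total: 0)
Op 2: C0 write [C0 write: invalidate ['C2=M'] -> C0=M] -> [M,I,I] (invalidations this op: 1; running total: 1)
Op 3: C1 read [C1 read from I: others=['C0=M'] -> C1=S, others downsized to S] -> [S,S,I] (invalidations this op: 0; running total: 1)
Op 4: C2 read [C2 read from I: others=['C0=S', 'C1=S'] -> C2=S, others downsized to S] -> [S,S,S] (invalidations this op: 0; running total: 1)
Op 5: C1 write [C1 write: invalidate ['C0=S', 'C2=S'] -> C1=M] -> [I,M,I] (invalidations this op: 2; running total: 3)
Op 6: C1 write [C1 write: already M (modified), no change] -> [I,M,I] (invalidations this op: 0; running total: 3)
Op 7: C0 write [C0 write: invalidate ['C1=M'] -> C0=M] -> [M,I,I] (invalidations this op: 1; running total: 4)
Op 8: C1 write [C1 write: invalidate ['C0=M'] -> C1=M] -> [I,M,I] (invalidations this op: 1; running total: 5)
Op 9: C1 read [C1 read: already in M, no change] -> [I,M,I] (invalidations this op: 0; running total: 5)
Op 10: C2 read [C2 read from I: others=['C1=M'] -> C2=S, others downsized to S] -> [I,S,S] (invalidations this op: 0; running total: 5)
Op 11: C0 read [C0 read from I: others=['C1=S', 'C2=S'] -> C0=S, others downsized to S] -> [S,S,S] (invalidations this op: 0; running total: 5)
Op 12: C1 read [C1 read: already in S, no change] -> [S,S,S] (invalidations this op: 0; running total: 5)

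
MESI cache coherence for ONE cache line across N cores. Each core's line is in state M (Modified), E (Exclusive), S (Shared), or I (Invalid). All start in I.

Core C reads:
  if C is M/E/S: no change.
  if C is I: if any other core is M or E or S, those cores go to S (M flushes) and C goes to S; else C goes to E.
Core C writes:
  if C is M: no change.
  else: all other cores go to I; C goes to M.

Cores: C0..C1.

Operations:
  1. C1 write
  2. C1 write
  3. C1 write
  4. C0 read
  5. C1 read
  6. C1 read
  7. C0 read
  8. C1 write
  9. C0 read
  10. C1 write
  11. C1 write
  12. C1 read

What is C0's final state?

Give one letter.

Op 1: C1 write [C1 write: invalidate none -> C1=M] -> [I,M]
Op 2: C1 write [C1 write: already M (modified), no change] -> [I,M]
Op 3: C1 write [C1 write: already M (modified), no change] -> [I,M]
Op 4: C0 read [C0 read from I: others=['C1=M'] -> C0=S, others downsized to S] -> [S,S]
Op 5: C1 read [C1 read: already in S, no change] -> [S,S]
Op 6: C1 read [C1 read: already in S, no change] -> [S,S]
Op 7: C0 read [C0 read: already in S, no change] -> [S,S]
Op 8: C1 write [C1 write: invalidate ['C0=S'] -> C1=M] -> [I,M]
Op 9: C0 read [C0 read from I: others=['C1=M'] -> C0=S, others downsized to S] -> [S,S]
Op 10: C1 write [C1 write: invalidate ['C0=S'] -> C1=M] -> [I,M]
Op 11: C1 write [C1 write: already M (modified), no change] -> [I,M]
Op 12: C1 read [C1 read: already in M, no change] -> [I,M]

Answer: I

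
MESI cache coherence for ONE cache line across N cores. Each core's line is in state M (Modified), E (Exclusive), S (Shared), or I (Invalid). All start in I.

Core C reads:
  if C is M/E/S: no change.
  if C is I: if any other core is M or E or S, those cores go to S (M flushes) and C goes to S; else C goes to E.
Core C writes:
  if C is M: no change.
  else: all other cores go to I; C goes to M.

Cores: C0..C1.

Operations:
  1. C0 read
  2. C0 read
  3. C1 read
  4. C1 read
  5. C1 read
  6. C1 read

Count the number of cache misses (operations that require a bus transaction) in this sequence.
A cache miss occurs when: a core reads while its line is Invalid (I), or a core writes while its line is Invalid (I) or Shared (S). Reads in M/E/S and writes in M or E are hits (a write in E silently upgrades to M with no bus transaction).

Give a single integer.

Answer: 2

Derivation:
Op 1: C0 read [C0 read from I: no other sharers -> C0=E (exclusive)] -> [E,I] [MISS #1: read from I]
Op 2: C0 read [C0 read: already in E, no change] -> [E,I] [hit: read from E]
Op 3: C1 read [C1 read from I: others=['C0=E'] -> C1=S, others downsized to S] -> [S,S] [MISS #2: read from I]
Op 4: C1 read [C1 read: already in S, no change] -> [S,S] [hit: read from S]
Op 5: C1 read [C1 read: already in S, no change] -> [S,S] [hit: read from S]
Op 6: C1 read [C1 read: already in S, no change] -> [S,S] [hit: read from S]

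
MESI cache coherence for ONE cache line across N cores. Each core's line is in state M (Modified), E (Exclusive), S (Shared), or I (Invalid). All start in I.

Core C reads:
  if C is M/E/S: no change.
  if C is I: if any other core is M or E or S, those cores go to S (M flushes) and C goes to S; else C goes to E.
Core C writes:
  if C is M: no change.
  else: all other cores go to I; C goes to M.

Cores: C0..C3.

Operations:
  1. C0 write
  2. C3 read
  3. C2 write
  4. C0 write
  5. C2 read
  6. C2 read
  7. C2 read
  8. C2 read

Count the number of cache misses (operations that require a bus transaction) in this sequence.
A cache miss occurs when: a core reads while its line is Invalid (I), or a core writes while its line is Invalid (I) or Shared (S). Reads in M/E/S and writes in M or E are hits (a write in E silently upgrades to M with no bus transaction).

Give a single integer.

Op 1: C0 write [C0 write: invalidate none -> C0=M] -> [M,I,I,I] [MISS #1: write from I]
Op 2: C3 read [C3 read from I: others=['C0=M'] -> C3=S, others downsized to S] -> [S,I,I,S] [MISS #2: read from I]
Op 3: C2 write [C2 write: invalidate ['C0=S', 'C3=S'] -> C2=M] -> [I,I,M,I] [MISS #3: write from I]
Op 4: C0 write [C0 write: invalidate ['C2=M'] -> C0=M] -> [M,I,I,I] [MISS #4: write from I]
Op 5: C2 read [C2 read from I: others=['C0=M'] -> C2=S, others downsized to S] -> [S,I,S,I] [MISS #5: read from I]
Op 6: C2 read [C2 read: already in S, no change] -> [S,I,S,I] [hit: read from S]
Op 7: C2 read [C2 read: already in S, no change] -> [S,I,S,I] [hit: read from S]
Op 8: C2 read [C2 read: already in S, no change] -> [S,I,S,I] [hit: read from S]

Answer: 5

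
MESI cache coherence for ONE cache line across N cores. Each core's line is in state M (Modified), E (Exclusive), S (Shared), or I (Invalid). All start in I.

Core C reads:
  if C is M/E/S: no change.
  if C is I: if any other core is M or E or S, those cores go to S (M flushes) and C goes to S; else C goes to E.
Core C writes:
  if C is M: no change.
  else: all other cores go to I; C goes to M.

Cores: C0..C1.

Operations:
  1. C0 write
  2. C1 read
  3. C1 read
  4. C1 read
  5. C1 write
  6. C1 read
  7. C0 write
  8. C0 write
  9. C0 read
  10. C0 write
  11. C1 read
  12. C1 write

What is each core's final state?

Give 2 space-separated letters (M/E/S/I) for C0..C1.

Answer: I M

Derivation:
Op 1: C0 write [C0 write: invalidate none -> C0=M] -> [M,I]
Op 2: C1 read [C1 read from I: others=['C0=M'] -> C1=S, others downsized to S] -> [S,S]
Op 3: C1 read [C1 read: already in S, no change] -> [S,S]
Op 4: C1 read [C1 read: already in S, no change] -> [S,S]
Op 5: C1 write [C1 write: invalidate ['C0=S'] -> C1=M] -> [I,M]
Op 6: C1 read [C1 read: already in M, no change] -> [I,M]
Op 7: C0 write [C0 write: invalidate ['C1=M'] -> C0=M] -> [M,I]
Op 8: C0 write [C0 write: already M (modified), no change] -> [M,I]
Op 9: C0 read [C0 read: already in M, no change] -> [M,I]
Op 10: C0 write [C0 write: already M (modified), no change] -> [M,I]
Op 11: C1 read [C1 read from I: others=['C0=M'] -> C1=S, others downsized to S] -> [S,S]
Op 12: C1 write [C1 write: invalidate ['C0=S'] -> C1=M] -> [I,M]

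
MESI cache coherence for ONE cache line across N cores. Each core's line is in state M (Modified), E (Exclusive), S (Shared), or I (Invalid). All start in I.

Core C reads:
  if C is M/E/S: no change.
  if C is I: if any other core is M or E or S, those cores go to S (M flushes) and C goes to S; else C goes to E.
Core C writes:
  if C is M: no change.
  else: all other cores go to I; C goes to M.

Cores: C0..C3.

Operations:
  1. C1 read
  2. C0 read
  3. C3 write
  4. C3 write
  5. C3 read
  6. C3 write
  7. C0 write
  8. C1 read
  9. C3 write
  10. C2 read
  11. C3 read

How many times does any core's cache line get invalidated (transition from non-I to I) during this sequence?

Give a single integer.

Op 1: C1 read [C1 read from I: no other sharers -> C1=E (exclusive)] -> [I,E,I,I] (invalidations this op: 0; running total: 0)
Op 2: C0 read [C0 read from I: others=['C1=E'] -> C0=S, others downsized to S] -> [S,S,I,I] (invalidations this op: 0; running total: 0)
Op 3: C3 write [C3 write: invalidate ['C0=S', 'C1=S'] -> C3=M] -> [I,I,I,M] (invalidations this op: 2; running total: 2)
Op 4: C3 write [C3 write: already M (modified), no change] -> [I,I,I,M] (invalidations this op: 0; running total: 2)
Op 5: C3 read [C3 read: already in M, no change] -> [I,I,I,M] (invalidations this op: 0; running total: 2)
Op 6: C3 write [C3 write: already M (modified), no change] -> [I,I,I,M] (invalidations this op: 0; running total: 2)
Op 7: C0 write [C0 write: invalidate ['C3=M'] -> C0=M] -> [M,I,I,I] (invalidations this op: 1; running total: 3)
Op 8: C1 read [C1 read from I: others=['C0=M'] -> C1=S, others downsized to S] -> [S,S,I,I] (invalidations this op: 0; running total: 3)
Op 9: C3 write [C3 write: invalidate ['C0=S', 'C1=S'] -> C3=M] -> [I,I,I,M] (invalidations this op: 2; running total: 5)
Op 10: C2 read [C2 read from I: others=['C3=M'] -> C2=S, others downsized to S] -> [I,I,S,S] (invalidations this op: 0; running total: 5)
Op 11: C3 read [C3 read: already in S, no change] -> [I,I,S,S] (invalidations this op: 0; running total: 5)

Answer: 5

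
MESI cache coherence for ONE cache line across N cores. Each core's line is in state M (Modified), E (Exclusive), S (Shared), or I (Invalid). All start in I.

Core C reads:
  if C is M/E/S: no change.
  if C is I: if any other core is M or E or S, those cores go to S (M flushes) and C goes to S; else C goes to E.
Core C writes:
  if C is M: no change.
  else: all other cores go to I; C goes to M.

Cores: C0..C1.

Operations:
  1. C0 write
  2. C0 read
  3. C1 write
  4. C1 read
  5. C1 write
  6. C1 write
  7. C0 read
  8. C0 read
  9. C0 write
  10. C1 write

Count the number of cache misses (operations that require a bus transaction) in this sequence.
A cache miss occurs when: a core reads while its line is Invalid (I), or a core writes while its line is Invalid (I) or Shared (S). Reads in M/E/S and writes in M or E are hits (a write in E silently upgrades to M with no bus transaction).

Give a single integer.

Op 1: C0 write [C0 write: invalidate none -> C0=M] -> [M,I] [MISS #1: write from I]
Op 2: C0 read [C0 read: already in M, no change] -> [M,I] [hit: read from M]
Op 3: C1 write [C1 write: invalidate ['C0=M'] -> C1=M] -> [I,M] [MISS #2: write from I]
Op 4: C1 read [C1 read: already in M, no change] -> [I,M] [hit: read from M]
Op 5: C1 write [C1 write: already M (modified), no change] -> [I,M] [hit: write from M]
Op 6: C1 write [C1 write: already M (modified), no change] -> [I,M] [hit: write from M]
Op 7: C0 read [C0 read from I: others=['C1=M'] -> C0=S, others downsized to S] -> [S,S] [MISS #3: read from I]
Op 8: C0 read [C0 read: already in S, no change] -> [S,S] [hit: read from S]
Op 9: C0 write [C0 write: invalidate ['C1=S'] -> C0=M] -> [M,I] [MISS #4: write from S]
Op 10: C1 write [C1 write: invalidate ['C0=M'] -> C1=M] -> [I,M] [MISS #5: write from I]

Answer: 5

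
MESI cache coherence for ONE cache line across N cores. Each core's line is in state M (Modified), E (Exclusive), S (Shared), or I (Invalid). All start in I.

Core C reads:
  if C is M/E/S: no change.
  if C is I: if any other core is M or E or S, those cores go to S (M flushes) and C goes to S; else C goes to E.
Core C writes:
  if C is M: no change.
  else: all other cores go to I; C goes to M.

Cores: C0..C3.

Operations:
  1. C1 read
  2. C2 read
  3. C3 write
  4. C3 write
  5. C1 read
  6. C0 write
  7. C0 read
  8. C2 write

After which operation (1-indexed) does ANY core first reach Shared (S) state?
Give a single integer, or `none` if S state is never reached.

Answer: 2

Derivation:
Op 1: C1 read [C1 read from I: no other sharers -> C1=E (exclusive)] -> [I,E,I,I]
Op 2: C2 read [C2 read from I: others=['C1=E'] -> C2=S, others downsized to S] -> [I,S,S,I]
  -> First S state at op 2; remaining ops need not be traced.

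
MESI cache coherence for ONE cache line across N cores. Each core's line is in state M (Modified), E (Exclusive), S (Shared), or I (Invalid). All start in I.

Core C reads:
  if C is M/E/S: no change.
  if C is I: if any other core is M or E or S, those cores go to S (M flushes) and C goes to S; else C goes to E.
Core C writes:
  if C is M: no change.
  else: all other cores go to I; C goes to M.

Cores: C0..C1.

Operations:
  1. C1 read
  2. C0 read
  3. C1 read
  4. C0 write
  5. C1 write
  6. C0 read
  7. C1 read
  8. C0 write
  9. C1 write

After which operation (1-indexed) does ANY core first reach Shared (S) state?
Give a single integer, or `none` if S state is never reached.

Op 1: C1 read [C1 read from I: no other sharers -> C1=E (exclusive)] -> [I,E]
Op 2: C0 read [C0 read from I: others=['C1=E'] -> C0=S, others downsized to S] -> [S,S]
  -> First S state at op 2; remaining ops need not be traced.

Answer: 2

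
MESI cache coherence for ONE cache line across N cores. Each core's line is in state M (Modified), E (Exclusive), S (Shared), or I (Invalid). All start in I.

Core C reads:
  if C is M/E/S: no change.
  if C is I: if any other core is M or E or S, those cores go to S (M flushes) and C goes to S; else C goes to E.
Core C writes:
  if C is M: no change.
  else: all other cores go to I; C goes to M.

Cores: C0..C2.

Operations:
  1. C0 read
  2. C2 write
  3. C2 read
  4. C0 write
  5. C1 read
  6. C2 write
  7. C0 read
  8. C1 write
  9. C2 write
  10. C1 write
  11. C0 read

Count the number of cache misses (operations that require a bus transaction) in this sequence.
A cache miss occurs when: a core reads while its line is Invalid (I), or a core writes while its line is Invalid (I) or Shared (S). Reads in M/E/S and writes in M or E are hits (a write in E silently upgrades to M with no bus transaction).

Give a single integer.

Answer: 10

Derivation:
Op 1: C0 read [C0 read from I: no other sharers -> C0=E (exclusive)] -> [E,I,I] [MISS #1: read from I]
Op 2: C2 write [C2 write: invalidate ['C0=E'] -> C2=M] -> [I,I,M] [MISS #2: write from I]
Op 3: C2 read [C2 read: already in M, no change] -> [I,I,M] [hit: read from M]
Op 4: C0 write [C0 write: invalidate ['C2=M'] -> C0=M] -> [M,I,I] [MISS #3: write from I]
Op 5: C1 read [C1 read from I: others=['C0=M'] -> C1=S, others downsized to S] -> [S,S,I] [MISS #4: read from I]
Op 6: C2 write [C2 write: invalidate ['C0=S', 'C1=S'] -> C2=M] -> [I,I,M] [MISS #5: write from I]
Op 7: C0 read [C0 read from I: others=['C2=M'] -> C0=S, others downsized to S] -> [S,I,S] [MISS #6: read from I]
Op 8: C1 write [C1 write: invalidate ['C0=S', 'C2=S'] -> C1=M] -> [I,M,I] [MISS #7: write from I]
Op 9: C2 write [C2 write: invalidate ['C1=M'] -> C2=M] -> [I,I,M] [MISS #8: write from I]
Op 10: C1 write [C1 write: invalidate ['C2=M'] -> C1=M] -> [I,M,I] [MISS #9: write from I]
Op 11: C0 read [C0 read from I: others=['C1=M'] -> C0=S, others downsized to S] -> [S,S,I] [MISS #10: read from I]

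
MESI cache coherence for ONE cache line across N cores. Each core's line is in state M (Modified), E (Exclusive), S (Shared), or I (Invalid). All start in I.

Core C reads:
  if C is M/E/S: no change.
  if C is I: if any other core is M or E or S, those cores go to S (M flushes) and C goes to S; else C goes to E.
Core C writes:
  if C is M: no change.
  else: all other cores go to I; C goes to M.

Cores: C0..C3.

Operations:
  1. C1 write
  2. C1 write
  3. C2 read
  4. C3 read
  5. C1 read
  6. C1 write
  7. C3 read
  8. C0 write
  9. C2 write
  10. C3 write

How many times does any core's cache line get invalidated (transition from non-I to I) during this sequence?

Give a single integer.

Op 1: C1 write [C1 write: invalidate none -> C1=M] -> [I,M,I,I] (invalidations this op: 0; running total: 0)
Op 2: C1 write [C1 write: already M (modified), no change] -> [I,M,I,I] (invalidations this op: 0; running total: 0)
Op 3: C2 read [C2 read from I: others=['C1=M'] -> C2=S, others downsized to S] -> [I,S,S,I] (invalidations this op: 0; running total: 0)
Op 4: C3 read [C3 read from I: others=['C1=S', 'C2=S'] -> C3=S, others downsized to S] -> [I,S,S,S] (invalidations this op: 0; running total: 0)
Op 5: C1 read [C1 read: already in S, no change] -> [I,S,S,S] (invalidations this op: 0; running total: 0)
Op 6: C1 write [C1 write: invalidate ['C2=S', 'C3=S'] -> C1=M] -> [I,M,I,I] (invalidations this op: 2; running total: 2)
Op 7: C3 read [C3 read from I: others=['C1=M'] -> C3=S, others downsized to S] -> [I,S,I,S] (invalidations this op: 0; running total: 2)
Op 8: C0 write [C0 write: invalidate ['C1=S', 'C3=S'] -> C0=M] -> [M,I,I,I] (invalidations this op: 2; running total: 4)
Op 9: C2 write [C2 write: invalidate ['C0=M'] -> C2=M] -> [I,I,M,I] (invalidations this op: 1; running total: 5)
Op 10: C3 write [C3 write: invalidate ['C2=M'] -> C3=M] -> [I,I,I,M] (invalidations this op: 1; running total: 6)

Answer: 6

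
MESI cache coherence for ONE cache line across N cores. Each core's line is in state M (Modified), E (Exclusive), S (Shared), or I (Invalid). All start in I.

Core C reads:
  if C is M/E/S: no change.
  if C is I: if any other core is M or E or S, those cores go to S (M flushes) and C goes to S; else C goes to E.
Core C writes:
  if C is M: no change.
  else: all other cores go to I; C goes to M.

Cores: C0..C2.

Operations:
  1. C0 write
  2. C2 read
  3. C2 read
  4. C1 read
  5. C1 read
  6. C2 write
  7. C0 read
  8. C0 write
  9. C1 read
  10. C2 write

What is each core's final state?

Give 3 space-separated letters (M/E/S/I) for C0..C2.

Op 1: C0 write [C0 write: invalidate none -> C0=M] -> [M,I,I]
Op 2: C2 read [C2 read from I: others=['C0=M'] -> C2=S, others downsized to S] -> [S,I,S]
Op 3: C2 read [C2 read: already in S, no change] -> [S,I,S]
Op 4: C1 read [C1 read from I: others=['C0=S', 'C2=S'] -> C1=S, others downsized to S] -> [S,S,S]
Op 5: C1 read [C1 read: already in S, no change] -> [S,S,S]
Op 6: C2 write [C2 write: invalidate ['C0=S', 'C1=S'] -> C2=M] -> [I,I,M]
Op 7: C0 read [C0 read from I: others=['C2=M'] -> C0=S, others downsized to S] -> [S,I,S]
Op 8: C0 write [C0 write: invalidate ['C2=S'] -> C0=M] -> [M,I,I]
Op 9: C1 read [C1 read from I: others=['C0=M'] -> C1=S, others downsized to S] -> [S,S,I]
Op 10: C2 write [C2 write: invalidate ['C0=S', 'C1=S'] -> C2=M] -> [I,I,M]

Answer: I I M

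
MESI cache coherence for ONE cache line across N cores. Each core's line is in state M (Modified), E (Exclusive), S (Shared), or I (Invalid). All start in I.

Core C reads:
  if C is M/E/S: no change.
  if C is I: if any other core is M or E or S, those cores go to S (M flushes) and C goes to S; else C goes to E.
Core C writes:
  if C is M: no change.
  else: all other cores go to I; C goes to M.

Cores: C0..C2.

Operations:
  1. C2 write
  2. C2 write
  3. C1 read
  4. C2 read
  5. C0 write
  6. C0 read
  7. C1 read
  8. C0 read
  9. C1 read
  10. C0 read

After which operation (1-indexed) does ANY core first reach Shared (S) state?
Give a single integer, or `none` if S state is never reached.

Answer: 3

Derivation:
Op 1: C2 write [C2 write: invalidate none -> C2=M] -> [I,I,M]
Op 2: C2 write [C2 write: already M (modified), no change] -> [I,I,M]
Op 3: C1 read [C1 read from I: others=['C2=M'] -> C1=S, others downsized to S] -> [I,S,S]
  -> First S state at op 3; remaining ops need not be traced.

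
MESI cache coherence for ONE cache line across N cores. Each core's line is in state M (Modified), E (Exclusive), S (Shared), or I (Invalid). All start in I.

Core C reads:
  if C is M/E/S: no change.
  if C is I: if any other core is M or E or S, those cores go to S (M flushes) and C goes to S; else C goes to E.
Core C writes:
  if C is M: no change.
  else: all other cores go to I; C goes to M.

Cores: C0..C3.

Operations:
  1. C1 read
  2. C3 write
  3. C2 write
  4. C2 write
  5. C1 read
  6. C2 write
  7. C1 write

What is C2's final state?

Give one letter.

Op 1: C1 read [C1 read from I: no other sharers -> C1=E (exclusive)] -> [I,E,I,I]
Op 2: C3 write [C3 write: invalidate ['C1=E'] -> C3=M] -> [I,I,I,M]
Op 3: C2 write [C2 write: invalidate ['C3=M'] -> C2=M] -> [I,I,M,I]
Op 4: C2 write [C2 write: already M (modified), no change] -> [I,I,M,I]
Op 5: C1 read [C1 read from I: others=['C2=M'] -> C1=S, others downsized to S] -> [I,S,S,I]
Op 6: C2 write [C2 write: invalidate ['C1=S'] -> C2=M] -> [I,I,M,I]
Op 7: C1 write [C1 write: invalidate ['C2=M'] -> C1=M] -> [I,M,I,I]

Answer: I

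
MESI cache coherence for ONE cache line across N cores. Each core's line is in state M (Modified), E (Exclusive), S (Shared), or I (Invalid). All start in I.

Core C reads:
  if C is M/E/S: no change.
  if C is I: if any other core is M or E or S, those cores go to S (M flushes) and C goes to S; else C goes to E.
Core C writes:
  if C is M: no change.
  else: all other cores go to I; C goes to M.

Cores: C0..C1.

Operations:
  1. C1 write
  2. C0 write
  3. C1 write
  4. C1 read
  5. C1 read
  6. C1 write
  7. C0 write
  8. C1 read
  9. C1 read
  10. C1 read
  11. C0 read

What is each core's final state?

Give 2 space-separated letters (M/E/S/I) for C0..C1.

Answer: S S

Derivation:
Op 1: C1 write [C1 write: invalidate none -> C1=M] -> [I,M]
Op 2: C0 write [C0 write: invalidate ['C1=M'] -> C0=M] -> [M,I]
Op 3: C1 write [C1 write: invalidate ['C0=M'] -> C1=M] -> [I,M]
Op 4: C1 read [C1 read: already in M, no change] -> [I,M]
Op 5: C1 read [C1 read: already in M, no change] -> [I,M]
Op 6: C1 write [C1 write: already M (modified), no change] -> [I,M]
Op 7: C0 write [C0 write: invalidate ['C1=M'] -> C0=M] -> [M,I]
Op 8: C1 read [C1 read from I: others=['C0=M'] -> C1=S, others downsized to S] -> [S,S]
Op 9: C1 read [C1 read: already in S, no change] -> [S,S]
Op 10: C1 read [C1 read: already in S, no change] -> [S,S]
Op 11: C0 read [C0 read: already in S, no change] -> [S,S]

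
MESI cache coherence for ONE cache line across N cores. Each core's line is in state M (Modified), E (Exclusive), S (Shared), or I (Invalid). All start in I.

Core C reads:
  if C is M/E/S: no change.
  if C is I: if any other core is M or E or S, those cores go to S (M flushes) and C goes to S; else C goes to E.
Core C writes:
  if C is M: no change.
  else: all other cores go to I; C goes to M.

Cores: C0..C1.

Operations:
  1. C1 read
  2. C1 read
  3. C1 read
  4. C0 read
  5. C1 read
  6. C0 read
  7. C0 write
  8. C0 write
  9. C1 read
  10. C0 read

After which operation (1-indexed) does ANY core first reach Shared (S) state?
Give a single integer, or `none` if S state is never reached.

Op 1: C1 read [C1 read from I: no other sharers -> C1=E (exclusive)] -> [I,E]
Op 2: C1 read [C1 read: already in E, no change] -> [I,E]
Op 3: C1 read [C1 read: already in E, no change] -> [I,E]
Op 4: C0 read [C0 read from I: others=['C1=E'] -> C0=S, others downsized to S] -> [S,S]
  -> First S state at op 4; remaining ops need not be traced.

Answer: 4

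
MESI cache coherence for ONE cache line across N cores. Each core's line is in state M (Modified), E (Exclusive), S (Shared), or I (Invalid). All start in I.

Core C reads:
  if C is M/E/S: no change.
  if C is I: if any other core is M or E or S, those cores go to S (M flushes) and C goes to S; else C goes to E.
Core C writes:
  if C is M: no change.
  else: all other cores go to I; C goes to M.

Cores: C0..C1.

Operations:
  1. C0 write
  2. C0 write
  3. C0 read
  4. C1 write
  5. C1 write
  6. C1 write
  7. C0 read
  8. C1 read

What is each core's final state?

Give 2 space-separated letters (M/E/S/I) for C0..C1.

Op 1: C0 write [C0 write: invalidate none -> C0=M] -> [M,I]
Op 2: C0 write [C0 write: already M (modified), no change] -> [M,I]
Op 3: C0 read [C0 read: already in M, no change] -> [M,I]
Op 4: C1 write [C1 write: invalidate ['C0=M'] -> C1=M] -> [I,M]
Op 5: C1 write [C1 write: already M (modified), no change] -> [I,M]
Op 6: C1 write [C1 write: already M (modified), no change] -> [I,M]
Op 7: C0 read [C0 read from I: others=['C1=M'] -> C0=S, others downsized to S] -> [S,S]
Op 8: C1 read [C1 read: already in S, no change] -> [S,S]

Answer: S S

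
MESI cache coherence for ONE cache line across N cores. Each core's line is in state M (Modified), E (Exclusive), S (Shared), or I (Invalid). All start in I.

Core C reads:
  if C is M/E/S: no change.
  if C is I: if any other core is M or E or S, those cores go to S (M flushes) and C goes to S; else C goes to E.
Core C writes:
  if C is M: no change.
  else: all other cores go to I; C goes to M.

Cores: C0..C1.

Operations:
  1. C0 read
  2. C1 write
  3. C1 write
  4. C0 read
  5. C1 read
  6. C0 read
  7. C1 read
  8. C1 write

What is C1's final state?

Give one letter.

Op 1: C0 read [C0 read from I: no other sharers -> C0=E (exclusive)] -> [E,I]
Op 2: C1 write [C1 write: invalidate ['C0=E'] -> C1=M] -> [I,M]
Op 3: C1 write [C1 write: already M (modified), no change] -> [I,M]
Op 4: C0 read [C0 read from I: others=['C1=M'] -> C0=S, others downsized to S] -> [S,S]
Op 5: C1 read [C1 read: already in S, no change] -> [S,S]
Op 6: C0 read [C0 read: already in S, no change] -> [S,S]
Op 7: C1 read [C1 read: already in S, no change] -> [S,S]
Op 8: C1 write [C1 write: invalidate ['C0=S'] -> C1=M] -> [I,M]

Answer: M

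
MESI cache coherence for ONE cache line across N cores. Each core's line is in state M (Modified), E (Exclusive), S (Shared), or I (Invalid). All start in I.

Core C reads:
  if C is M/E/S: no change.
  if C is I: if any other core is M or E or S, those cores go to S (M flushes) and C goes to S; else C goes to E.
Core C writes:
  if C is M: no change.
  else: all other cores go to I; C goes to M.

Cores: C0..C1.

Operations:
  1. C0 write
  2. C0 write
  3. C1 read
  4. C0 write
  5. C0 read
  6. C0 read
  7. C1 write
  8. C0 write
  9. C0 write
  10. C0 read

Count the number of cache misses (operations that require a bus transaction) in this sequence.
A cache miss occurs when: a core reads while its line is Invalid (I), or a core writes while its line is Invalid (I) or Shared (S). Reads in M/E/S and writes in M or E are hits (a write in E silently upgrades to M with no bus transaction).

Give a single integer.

Answer: 5

Derivation:
Op 1: C0 write [C0 write: invalidate none -> C0=M] -> [M,I] [MISS #1: write from I]
Op 2: C0 write [C0 write: already M (modified), no change] -> [M,I] [hit: write from M]
Op 3: C1 read [C1 read from I: others=['C0=M'] -> C1=S, others downsized to S] -> [S,S] [MISS #2: read from I]
Op 4: C0 write [C0 write: invalidate ['C1=S'] -> C0=M] -> [M,I] [MISS #3: write from S]
Op 5: C0 read [C0 read: already in M, no change] -> [M,I] [hit: read from M]
Op 6: C0 read [C0 read: already in M, no change] -> [M,I] [hit: read from M]
Op 7: C1 write [C1 write: invalidate ['C0=M'] -> C1=M] -> [I,M] [MISS #4: write from I]
Op 8: C0 write [C0 write: invalidate ['C1=M'] -> C0=M] -> [M,I] [MISS #5: write from I]
Op 9: C0 write [C0 write: already M (modified), no change] -> [M,I] [hit: write from M]
Op 10: C0 read [C0 read: already in M, no change] -> [M,I] [hit: read from M]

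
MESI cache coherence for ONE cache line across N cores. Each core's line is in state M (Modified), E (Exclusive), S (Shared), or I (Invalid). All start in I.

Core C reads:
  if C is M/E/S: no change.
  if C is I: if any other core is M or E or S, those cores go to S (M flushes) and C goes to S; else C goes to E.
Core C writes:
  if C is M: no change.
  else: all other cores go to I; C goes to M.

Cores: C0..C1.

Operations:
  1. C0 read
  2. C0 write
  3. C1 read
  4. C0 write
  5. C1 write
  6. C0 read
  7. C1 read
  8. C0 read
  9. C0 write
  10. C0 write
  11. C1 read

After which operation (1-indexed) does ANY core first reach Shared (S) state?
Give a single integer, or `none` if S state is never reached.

Answer: 3

Derivation:
Op 1: C0 read [C0 read from I: no other sharers -> C0=E (exclusive)] -> [E,I]
Op 2: C0 write [C0 write: invalidate none -> C0=M] -> [M,I]
Op 3: C1 read [C1 read from I: others=['C0=M'] -> C1=S, others downsized to S] -> [S,S]
  -> First S state at op 3; remaining ops need not be traced.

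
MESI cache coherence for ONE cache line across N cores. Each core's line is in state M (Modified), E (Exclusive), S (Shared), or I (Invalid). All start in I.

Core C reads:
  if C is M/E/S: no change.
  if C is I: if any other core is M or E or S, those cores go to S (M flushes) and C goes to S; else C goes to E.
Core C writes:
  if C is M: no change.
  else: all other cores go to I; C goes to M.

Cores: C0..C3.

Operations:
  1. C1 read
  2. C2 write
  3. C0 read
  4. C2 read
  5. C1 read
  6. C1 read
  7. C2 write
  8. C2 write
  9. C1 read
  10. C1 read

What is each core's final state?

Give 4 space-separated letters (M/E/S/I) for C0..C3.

Answer: I S S I

Derivation:
Op 1: C1 read [C1 read from I: no other sharers -> C1=E (exclusive)] -> [I,E,I,I]
Op 2: C2 write [C2 write: invalidate ['C1=E'] -> C2=M] -> [I,I,M,I]
Op 3: C0 read [C0 read from I: others=['C2=M'] -> C0=S, others downsized to S] -> [S,I,S,I]
Op 4: C2 read [C2 read: already in S, no change] -> [S,I,S,I]
Op 5: C1 read [C1 read from I: others=['C0=S', 'C2=S'] -> C1=S, others downsized to S] -> [S,S,S,I]
Op 6: C1 read [C1 read: already in S, no change] -> [S,S,S,I]
Op 7: C2 write [C2 write: invalidate ['C0=S', 'C1=S'] -> C2=M] -> [I,I,M,I]
Op 8: C2 write [C2 write: already M (modified), no change] -> [I,I,M,I]
Op 9: C1 read [C1 read from I: others=['C2=M'] -> C1=S, others downsized to S] -> [I,S,S,I]
Op 10: C1 read [C1 read: already in S, no change] -> [I,S,S,I]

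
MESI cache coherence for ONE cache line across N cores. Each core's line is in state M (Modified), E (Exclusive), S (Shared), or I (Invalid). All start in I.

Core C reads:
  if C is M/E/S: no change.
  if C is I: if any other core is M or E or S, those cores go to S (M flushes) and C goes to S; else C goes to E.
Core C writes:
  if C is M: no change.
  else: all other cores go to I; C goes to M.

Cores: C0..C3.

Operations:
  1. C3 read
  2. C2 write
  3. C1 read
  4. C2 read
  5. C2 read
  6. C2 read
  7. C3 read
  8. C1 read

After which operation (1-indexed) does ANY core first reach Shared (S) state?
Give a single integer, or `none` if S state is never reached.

Op 1: C3 read [C3 read from I: no other sharers -> C3=E (exclusive)] -> [I,I,I,E]
Op 2: C2 write [C2 write: invalidate ['C3=E'] -> C2=M] -> [I,I,M,I]
Op 3: C1 read [C1 read from I: others=['C2=M'] -> C1=S, others downsized to S] -> [I,S,S,I]
  -> First S state at op 3; remaining ops need not be traced.

Answer: 3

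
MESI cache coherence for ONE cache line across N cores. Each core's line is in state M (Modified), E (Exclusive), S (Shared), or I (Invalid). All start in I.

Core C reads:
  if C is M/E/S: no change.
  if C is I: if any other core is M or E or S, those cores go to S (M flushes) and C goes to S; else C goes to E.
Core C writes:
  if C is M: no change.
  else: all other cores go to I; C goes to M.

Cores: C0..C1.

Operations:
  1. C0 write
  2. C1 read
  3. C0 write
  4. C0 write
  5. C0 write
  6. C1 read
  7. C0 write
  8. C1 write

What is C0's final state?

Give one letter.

Answer: I

Derivation:
Op 1: C0 write [C0 write: invalidate none -> C0=M] -> [M,I]
Op 2: C1 read [C1 read from I: others=['C0=M'] -> C1=S, others downsized to S] -> [S,S]
Op 3: C0 write [C0 write: invalidate ['C1=S'] -> C0=M] -> [M,I]
Op 4: C0 write [C0 write: already M (modified), no change] -> [M,I]
Op 5: C0 write [C0 write: already M (modified), no change] -> [M,I]
Op 6: C1 read [C1 read from I: others=['C0=M'] -> C1=S, others downsized to S] -> [S,S]
Op 7: C0 write [C0 write: invalidate ['C1=S'] -> C0=M] -> [M,I]
Op 8: C1 write [C1 write: invalidate ['C0=M'] -> C1=M] -> [I,M]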